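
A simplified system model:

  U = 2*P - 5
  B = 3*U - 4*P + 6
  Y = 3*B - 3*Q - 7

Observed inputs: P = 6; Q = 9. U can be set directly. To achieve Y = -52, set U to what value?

Intervening on U fixes its value directly, overriding its dependence on P.
Substituting into the B equation gives B = 3*U - 18.
Substituting into the Y equation gives Y = 9*U - 88.
Solve 9*U - 88 = -52: U = (-52 + 88) / 9 = 4.

U = 4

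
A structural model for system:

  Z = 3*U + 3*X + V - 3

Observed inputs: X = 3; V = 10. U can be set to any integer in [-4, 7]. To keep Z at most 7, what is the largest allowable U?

Substituting into the Z equation gives Z = 3*U + 16.
Require 3*U + 16 ≤ 7, so U ≤ -3.
The largest integer in [-4, 7] satisfying this is -3.

U = -3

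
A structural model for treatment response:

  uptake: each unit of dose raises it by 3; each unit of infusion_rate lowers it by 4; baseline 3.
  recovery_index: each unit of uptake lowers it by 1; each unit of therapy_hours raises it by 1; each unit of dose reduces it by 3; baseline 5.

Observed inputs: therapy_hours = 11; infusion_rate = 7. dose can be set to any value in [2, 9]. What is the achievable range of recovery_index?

-13 to 29

Substituting into the uptake equation gives uptake = 3*dose - 25.
Substituting into the recovery_index equation gives recovery_index = -6*dose + 41.
Linear in dose, so extremes are at the endpoints: dose = 2 gives recovery_index = 29; dose = 9 gives recovery_index = -13.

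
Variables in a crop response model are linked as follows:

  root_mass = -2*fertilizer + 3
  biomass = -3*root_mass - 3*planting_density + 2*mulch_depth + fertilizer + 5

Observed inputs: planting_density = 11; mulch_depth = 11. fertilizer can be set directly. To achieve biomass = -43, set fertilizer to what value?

Substituting into the biomass equation gives biomass = 7*fertilizer - 15.
Solve 7*fertilizer - 15 = -43: fertilizer = (-43 + 15) / 7 = -4.

fertilizer = -4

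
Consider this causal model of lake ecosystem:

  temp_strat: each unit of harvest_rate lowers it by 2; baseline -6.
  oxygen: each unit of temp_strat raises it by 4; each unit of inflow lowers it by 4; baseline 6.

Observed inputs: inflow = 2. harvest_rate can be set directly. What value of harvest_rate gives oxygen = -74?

Substituting into the oxygen equation gives oxygen = -8*harvest_rate - 26.
Solve -8*harvest_rate - 26 = -74: harvest_rate = (-74 + 26) / -8 = 6.

harvest_rate = 6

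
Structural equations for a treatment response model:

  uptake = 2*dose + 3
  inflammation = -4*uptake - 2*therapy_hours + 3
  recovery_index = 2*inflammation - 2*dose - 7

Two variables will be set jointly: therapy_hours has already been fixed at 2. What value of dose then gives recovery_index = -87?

dose = 3

With therapy_hours held at 2:
Substituting into the inflammation equation gives inflammation = -8*dose - 13.
Substituting into the recovery_index equation gives recovery_index = -18*dose - 33.
Solve -18*dose - 33 = -87: dose = (-87 + 33) / -18 = 3.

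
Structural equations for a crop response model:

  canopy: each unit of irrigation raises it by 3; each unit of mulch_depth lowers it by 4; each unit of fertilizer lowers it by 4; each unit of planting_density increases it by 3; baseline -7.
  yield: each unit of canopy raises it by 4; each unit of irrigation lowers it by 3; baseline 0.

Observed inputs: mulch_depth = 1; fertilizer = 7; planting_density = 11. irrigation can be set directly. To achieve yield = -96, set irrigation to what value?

Substituting into the canopy equation gives canopy = 3*irrigation - 6.
This gives yield = 9*irrigation - 24.
Solve 9*irrigation - 24 = -96: irrigation = (-96 + 24) / 9 = -8.

irrigation = -8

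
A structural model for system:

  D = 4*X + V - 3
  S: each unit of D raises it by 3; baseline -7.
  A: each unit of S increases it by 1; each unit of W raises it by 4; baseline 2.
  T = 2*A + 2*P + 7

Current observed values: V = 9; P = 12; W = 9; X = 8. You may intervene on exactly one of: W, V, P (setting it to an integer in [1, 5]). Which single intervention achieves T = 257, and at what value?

Intervening on W: with other inputs at their observed values, T = 8*W + 249. Solving for 257 gives W = 1, within [1, 5].
Intervening on V: T = 6*V + 267. Reaching 257 requires V = -5/3, not an integer.
Intervening on P: T = 2*P + 297. Reaching 257 requires P = -20, outside [1, 5].

set W = 1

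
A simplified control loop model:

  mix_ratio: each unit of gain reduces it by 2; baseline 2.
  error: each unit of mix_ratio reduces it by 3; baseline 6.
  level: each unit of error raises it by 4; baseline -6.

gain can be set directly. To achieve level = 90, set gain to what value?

gain = 4

Substituting into the error equation gives error = 6*gain.
level becomes 24*gain - 6.
Solve 24*gain - 6 = 90: gain = (90 + 6) / 24 = 4.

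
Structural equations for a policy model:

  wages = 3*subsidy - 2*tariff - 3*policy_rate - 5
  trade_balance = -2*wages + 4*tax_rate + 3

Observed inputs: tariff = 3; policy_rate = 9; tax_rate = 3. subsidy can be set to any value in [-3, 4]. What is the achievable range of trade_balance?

Substituting into the wages equation gives wages = 3*subsidy - 38.
Substituting into the trade_balance equation gives trade_balance = -6*subsidy + 91.
Linear in subsidy, so extremes are at the endpoints: subsidy = -3 gives trade_balance = 109; subsidy = 4 gives trade_balance = 67.

67 to 109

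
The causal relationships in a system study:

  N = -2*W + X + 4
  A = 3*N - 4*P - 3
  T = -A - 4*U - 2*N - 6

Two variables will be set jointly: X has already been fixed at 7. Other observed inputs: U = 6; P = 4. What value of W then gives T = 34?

With X held at 7:
Substituting into the N equation gives N = -2*W + 11.
Substituting into the A equation gives A = -6*W + 14.
So T = 10*W - 66.
Solve 10*W - 66 = 34: W = (34 + 66) / 10 = 10.

W = 10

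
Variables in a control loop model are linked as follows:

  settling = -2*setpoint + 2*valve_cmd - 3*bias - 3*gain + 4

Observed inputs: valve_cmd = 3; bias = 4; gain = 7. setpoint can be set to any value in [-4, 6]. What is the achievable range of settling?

Substituting into the settling equation gives settling = -2*setpoint - 23.
Linear in setpoint, so extremes are at the endpoints: setpoint = -4 gives settling = -15; setpoint = 6 gives settling = -35.

-35 to -15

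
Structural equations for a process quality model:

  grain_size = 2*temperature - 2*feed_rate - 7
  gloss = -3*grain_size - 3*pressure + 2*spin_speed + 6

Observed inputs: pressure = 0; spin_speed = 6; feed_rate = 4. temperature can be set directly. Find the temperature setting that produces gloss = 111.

temperature = -8

Substituting into the grain_size equation gives grain_size = 2*temperature - 15.
Substituting into the gloss equation gives gloss = -6*temperature + 63.
Solve -6*temperature + 63 = 111: temperature = (111 - 63) / -6 = -8.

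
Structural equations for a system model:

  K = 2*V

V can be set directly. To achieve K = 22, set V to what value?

V = 11

Solve 2*V = 22: V = 22 / 2 = 11.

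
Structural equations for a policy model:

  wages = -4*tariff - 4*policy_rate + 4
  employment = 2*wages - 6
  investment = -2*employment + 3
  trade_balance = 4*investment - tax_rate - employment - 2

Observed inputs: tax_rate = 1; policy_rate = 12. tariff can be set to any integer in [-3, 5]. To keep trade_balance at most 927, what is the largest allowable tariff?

Substituting into the wages equation gives wages = -4*tariff - 44.
employment becomes -8*tariff - 94.
Substituting into the investment equation gives investment = 16*tariff + 191.
trade_balance becomes 72*tariff + 855.
Require 72*tariff + 855 ≤ 927, so tariff ≤ 1.
The largest integer in [-3, 5] satisfying this is 1.

tariff = 1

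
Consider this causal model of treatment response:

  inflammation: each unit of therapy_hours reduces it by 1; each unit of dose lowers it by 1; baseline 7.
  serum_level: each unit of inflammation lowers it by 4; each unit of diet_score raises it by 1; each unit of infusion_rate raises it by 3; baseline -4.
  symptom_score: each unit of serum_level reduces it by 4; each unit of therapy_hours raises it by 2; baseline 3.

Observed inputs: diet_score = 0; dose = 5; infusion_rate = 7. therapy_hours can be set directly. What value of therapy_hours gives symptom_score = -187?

Substituting into the inflammation equation gives inflammation = -therapy_hours + 2.
Substituting into the serum_level equation gives serum_level = 4*therapy_hours + 9.
Substituting into the symptom_score equation gives symptom_score = -14*therapy_hours - 33.
Solve -14*therapy_hours - 33 = -187: therapy_hours = (-187 + 33) / -14 = 11.

therapy_hours = 11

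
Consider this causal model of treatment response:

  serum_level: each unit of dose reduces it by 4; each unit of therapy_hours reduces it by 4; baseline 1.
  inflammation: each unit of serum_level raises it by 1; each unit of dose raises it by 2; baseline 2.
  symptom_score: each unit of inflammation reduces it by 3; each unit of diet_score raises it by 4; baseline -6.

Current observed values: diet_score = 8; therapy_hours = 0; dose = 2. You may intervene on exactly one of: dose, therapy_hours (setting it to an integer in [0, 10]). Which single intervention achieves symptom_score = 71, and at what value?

Intervening on dose: with other inputs at their observed values, symptom_score = 6*dose + 17. Solving for 71 gives dose = 9, within [0, 10].
Intervening on therapy_hours: symptom_score = 12*therapy_hours + 29. Reaching 71 requires therapy_hours = 7/2, not an integer.

set dose = 9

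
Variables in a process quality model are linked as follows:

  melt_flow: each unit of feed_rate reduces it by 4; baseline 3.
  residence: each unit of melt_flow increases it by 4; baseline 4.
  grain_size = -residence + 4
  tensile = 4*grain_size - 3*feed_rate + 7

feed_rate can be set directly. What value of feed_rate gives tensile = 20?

Substituting into the residence equation gives residence = -16*feed_rate + 16.
grain_size becomes 16*feed_rate - 12.
This gives tensile = 61*feed_rate - 41.
Solve 61*feed_rate - 41 = 20: feed_rate = (20 + 41) / 61 = 1.

feed_rate = 1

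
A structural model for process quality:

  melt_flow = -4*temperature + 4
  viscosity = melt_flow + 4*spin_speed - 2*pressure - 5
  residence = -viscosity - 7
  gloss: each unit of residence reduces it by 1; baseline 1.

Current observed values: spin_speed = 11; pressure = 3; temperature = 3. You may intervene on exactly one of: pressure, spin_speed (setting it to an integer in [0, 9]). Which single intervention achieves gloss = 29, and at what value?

set pressure = 5

Intervening on pressure: with other inputs at their observed values, gloss = -2*pressure + 39. Solving for 29 gives pressure = 5, within [0, 9].
Intervening on spin_speed: gloss = 4*spin_speed - 11. Reaching 29 requires spin_speed = 10, outside [0, 9].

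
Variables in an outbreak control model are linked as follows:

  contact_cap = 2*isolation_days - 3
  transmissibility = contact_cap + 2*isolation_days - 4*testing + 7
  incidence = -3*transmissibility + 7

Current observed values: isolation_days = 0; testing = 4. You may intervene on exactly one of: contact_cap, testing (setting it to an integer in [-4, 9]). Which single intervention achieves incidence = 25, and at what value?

set contact_cap = 3

Intervening on contact_cap: with other inputs at their observed values, incidence = -3*contact_cap + 34. Solving for 25 gives contact_cap = 3, within [-4, 9].
Intervening on testing: incidence = 12*testing - 5. Reaching 25 requires testing = 5/2, not an integer.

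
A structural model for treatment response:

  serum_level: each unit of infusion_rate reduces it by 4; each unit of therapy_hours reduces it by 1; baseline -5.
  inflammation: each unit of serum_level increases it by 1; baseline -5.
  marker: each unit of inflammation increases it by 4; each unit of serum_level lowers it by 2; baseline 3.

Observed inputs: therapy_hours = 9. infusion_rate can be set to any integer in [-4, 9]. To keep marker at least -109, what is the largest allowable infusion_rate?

infusion_rate = 8

Substituting into the serum_level equation gives serum_level = -4*infusion_rate - 14.
This gives inflammation = -4*infusion_rate - 19.
Substituting into the marker equation gives marker = -8*infusion_rate - 45.
Require -8*infusion_rate - 45 ≥ -109, so infusion_rate ≤ 8.
The largest integer in [-4, 9] satisfying this is 8.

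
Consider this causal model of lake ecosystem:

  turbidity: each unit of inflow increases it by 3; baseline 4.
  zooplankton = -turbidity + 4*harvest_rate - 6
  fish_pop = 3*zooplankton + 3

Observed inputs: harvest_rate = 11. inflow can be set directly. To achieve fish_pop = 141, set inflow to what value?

Substituting into the zooplankton equation gives zooplankton = -3*inflow + 34.
So fish_pop = -9*inflow + 105.
Solve -9*inflow + 105 = 141: inflow = (141 - 105) / -9 = -4.

inflow = -4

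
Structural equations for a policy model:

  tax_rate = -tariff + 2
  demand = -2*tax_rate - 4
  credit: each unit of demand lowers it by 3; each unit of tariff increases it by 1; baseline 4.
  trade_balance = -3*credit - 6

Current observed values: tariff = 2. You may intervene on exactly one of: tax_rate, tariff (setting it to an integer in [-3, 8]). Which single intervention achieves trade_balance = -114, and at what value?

Intervening on tax_rate: with other inputs at their observed values, trade_balance = -18*tax_rate - 60. Solving for -114 gives tax_rate = 3, within [-3, 8].
Intervening on tariff: trade_balance = 15*tariff - 90. Reaching -114 requires tariff = -8/5, not an integer.

set tax_rate = 3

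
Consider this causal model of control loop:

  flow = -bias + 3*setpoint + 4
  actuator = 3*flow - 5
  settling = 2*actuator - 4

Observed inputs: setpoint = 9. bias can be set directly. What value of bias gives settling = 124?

bias = 8

Substituting into the flow equation gives flow = -bias + 31.
Substituting into the actuator equation gives actuator = -3*bias + 88.
Substituting into the settling equation gives settling = -6*bias + 172.
Solve -6*bias + 172 = 124: bias = (124 - 172) / -6 = 8.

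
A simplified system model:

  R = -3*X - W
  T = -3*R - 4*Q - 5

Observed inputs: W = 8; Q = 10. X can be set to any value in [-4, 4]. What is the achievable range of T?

Substituting into the R equation gives R = -3*X - 8.
T becomes 9*X - 21.
Linear in X, so extremes are at the endpoints: X = -4 gives T = -57; X = 4 gives T = 15.

-57 to 15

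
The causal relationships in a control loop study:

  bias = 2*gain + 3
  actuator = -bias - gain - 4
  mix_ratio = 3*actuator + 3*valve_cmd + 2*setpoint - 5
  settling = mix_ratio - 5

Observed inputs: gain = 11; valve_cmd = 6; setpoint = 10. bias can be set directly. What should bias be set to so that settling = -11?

bias = -2

Intervening on bias fixes its value directly, overriding its dependence on gain.
Substituting into the actuator equation gives actuator = -bias - 15.
So mix_ratio = -3*bias - 12.
So settling = -3*bias - 17.
Solve -3*bias - 17 = -11: bias = (-11 + 17) / -3 = -2.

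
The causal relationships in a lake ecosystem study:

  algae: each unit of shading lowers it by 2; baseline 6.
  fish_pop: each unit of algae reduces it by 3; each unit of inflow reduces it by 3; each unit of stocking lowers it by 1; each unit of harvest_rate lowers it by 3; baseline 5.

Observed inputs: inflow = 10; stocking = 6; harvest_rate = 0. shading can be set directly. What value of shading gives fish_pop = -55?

shading = -1

Substituting into the fish_pop equation gives fish_pop = 6*shading - 49.
Solve 6*shading - 49 = -55: shading = (-55 + 49) / 6 = -1.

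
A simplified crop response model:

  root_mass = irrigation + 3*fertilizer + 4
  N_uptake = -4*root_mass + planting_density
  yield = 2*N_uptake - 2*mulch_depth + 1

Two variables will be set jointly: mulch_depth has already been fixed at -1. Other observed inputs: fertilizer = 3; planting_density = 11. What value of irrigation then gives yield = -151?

With mulch_depth held at -1:
Substituting into the root_mass equation gives root_mass = irrigation + 13.
This gives N_uptake = -4*irrigation - 41.
So yield = -8*irrigation - 79.
Solve -8*irrigation - 79 = -151: irrigation = (-151 + 79) / -8 = 9.

irrigation = 9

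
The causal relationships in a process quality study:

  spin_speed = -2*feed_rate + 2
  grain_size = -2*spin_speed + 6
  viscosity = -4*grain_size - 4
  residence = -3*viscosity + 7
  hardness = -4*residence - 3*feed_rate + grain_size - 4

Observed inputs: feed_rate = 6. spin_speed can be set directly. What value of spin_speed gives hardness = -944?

Intervening on spin_speed fixes its value directly, overriding its dependence on feed_rate.
Substituting into the viscosity equation gives viscosity = 8*spin_speed - 28.
This gives residence = -24*spin_speed + 91.
Substituting into the hardness equation gives hardness = 94*spin_speed - 380.
Solve 94*spin_speed - 380 = -944: spin_speed = (-944 + 380) / 94 = -6.

spin_speed = -6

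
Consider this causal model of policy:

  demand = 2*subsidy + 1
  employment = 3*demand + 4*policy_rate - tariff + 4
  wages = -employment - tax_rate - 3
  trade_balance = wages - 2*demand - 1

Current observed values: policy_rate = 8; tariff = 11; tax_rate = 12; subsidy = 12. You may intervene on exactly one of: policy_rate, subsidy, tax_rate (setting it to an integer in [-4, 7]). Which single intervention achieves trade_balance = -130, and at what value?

Intervening on policy_rate: with other inputs at their observed values, trade_balance = -4*policy_rate - 134. Solving for -130 gives policy_rate = -1, within [-4, 7].
Intervening on subsidy: trade_balance = -10*subsidy - 46. Reaching -130 requires subsidy = 42/5, not an integer.
Intervening on tax_rate: trade_balance = -tax_rate - 154. Reaching -130 requires tax_rate = -24, outside [-4, 7].

set policy_rate = -1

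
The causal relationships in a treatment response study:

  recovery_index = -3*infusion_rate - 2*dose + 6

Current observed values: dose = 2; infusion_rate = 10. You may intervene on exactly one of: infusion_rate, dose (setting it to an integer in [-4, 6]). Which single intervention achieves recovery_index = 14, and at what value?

set infusion_rate = -4

Intervening on infusion_rate: with other inputs at their observed values, recovery_index = -3*infusion_rate + 2. Solving for 14 gives infusion_rate = -4, within [-4, 6].
Intervening on dose: recovery_index = -2*dose - 24. Reaching 14 requires dose = -19, outside [-4, 6].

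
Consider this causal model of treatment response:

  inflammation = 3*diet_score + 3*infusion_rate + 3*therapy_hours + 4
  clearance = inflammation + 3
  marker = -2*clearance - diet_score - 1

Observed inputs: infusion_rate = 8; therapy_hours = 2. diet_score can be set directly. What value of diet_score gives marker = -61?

Substituting into the inflammation equation gives inflammation = 3*diet_score + 34.
So clearance = 3*diet_score + 37.
Substituting into the marker equation gives marker = -7*diet_score - 75.
Solve -7*diet_score - 75 = -61: diet_score = (-61 + 75) / -7 = -2.

diet_score = -2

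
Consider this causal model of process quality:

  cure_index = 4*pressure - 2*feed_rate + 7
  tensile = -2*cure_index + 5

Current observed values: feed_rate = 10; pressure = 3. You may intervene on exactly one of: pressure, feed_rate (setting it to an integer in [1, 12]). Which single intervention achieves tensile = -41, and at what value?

Intervening on pressure: with other inputs at their observed values, tensile = -8*pressure + 31. Solving for -41 gives pressure = 9, within [1, 12].
Intervening on feed_rate: tensile = 4*feed_rate - 33. Reaching -41 requires feed_rate = -2, outside [1, 12].

set pressure = 9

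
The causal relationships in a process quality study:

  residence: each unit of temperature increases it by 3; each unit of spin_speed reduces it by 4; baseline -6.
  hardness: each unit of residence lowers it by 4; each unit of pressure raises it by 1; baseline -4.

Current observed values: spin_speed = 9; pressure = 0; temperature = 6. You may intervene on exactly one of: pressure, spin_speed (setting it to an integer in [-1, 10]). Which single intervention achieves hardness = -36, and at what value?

Intervening on pressure: hardness = pressure + 92. Reaching -36 requires pressure = -128, outside [-1, 10].
Intervening on spin_speed: with other inputs at their observed values, hardness = 16*spin_speed - 52. Solving for -36 gives spin_speed = 1, within [-1, 10].

set spin_speed = 1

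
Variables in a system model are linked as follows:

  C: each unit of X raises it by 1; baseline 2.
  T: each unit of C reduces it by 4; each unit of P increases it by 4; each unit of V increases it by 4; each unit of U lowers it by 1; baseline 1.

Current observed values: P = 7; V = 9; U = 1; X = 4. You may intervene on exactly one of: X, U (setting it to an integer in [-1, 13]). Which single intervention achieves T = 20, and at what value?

Intervening on X: with other inputs at their observed values, T = -4*X + 56. Solving for 20 gives X = 9, within [-1, 13].
Intervening on U: T = -U + 41. Reaching 20 requires U = 21, outside [-1, 13].

set X = 9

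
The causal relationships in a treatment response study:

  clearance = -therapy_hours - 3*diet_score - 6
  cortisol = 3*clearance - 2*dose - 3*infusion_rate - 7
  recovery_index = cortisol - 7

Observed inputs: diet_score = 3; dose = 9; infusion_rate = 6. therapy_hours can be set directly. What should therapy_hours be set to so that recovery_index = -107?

therapy_hours = 4

Substituting into the clearance equation gives clearance = -therapy_hours - 15.
cortisol becomes -3*therapy_hours - 88.
This gives recovery_index = -3*therapy_hours - 95.
Solve -3*therapy_hours - 95 = -107: therapy_hours = (-107 + 95) / -3 = 4.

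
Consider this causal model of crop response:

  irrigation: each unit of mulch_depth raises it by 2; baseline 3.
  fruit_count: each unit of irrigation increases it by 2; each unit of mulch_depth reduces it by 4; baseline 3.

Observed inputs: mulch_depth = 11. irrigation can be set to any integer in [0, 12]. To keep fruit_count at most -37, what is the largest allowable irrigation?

Intervening on irrigation fixes its value directly, overriding its dependence on mulch_depth.
Substituting into the fruit_count equation gives fruit_count = 2*irrigation - 41.
Require 2*irrigation - 41 ≤ -37, so irrigation ≤ 2.
The largest integer in [0, 12] satisfying this is 2.

irrigation = 2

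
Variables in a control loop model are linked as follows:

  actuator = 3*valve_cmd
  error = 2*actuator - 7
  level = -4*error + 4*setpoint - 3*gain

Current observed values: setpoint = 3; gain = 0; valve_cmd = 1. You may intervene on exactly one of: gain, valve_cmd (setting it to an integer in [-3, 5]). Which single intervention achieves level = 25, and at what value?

set gain = -3

Intervening on gain: with other inputs at their observed values, level = -3*gain + 16. Solving for 25 gives gain = -3, within [-3, 5].
Intervening on valve_cmd: level = -24*valve_cmd + 40. Reaching 25 requires valve_cmd = 5/8, not an integer.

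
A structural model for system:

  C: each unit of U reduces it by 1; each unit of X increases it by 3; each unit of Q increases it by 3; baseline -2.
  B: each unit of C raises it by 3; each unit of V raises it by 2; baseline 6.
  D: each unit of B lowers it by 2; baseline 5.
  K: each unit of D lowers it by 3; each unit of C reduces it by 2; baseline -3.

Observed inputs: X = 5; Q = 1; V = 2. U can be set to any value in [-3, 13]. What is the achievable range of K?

Substituting into the C equation gives C = -U + 16.
Substituting into the B equation gives B = -3*U + 58.
D becomes 6*U - 111.
This gives K = -16*U + 298.
Linear in U, so extremes are at the endpoints: U = -3 gives K = 346; U = 13 gives K = 90.

90 to 346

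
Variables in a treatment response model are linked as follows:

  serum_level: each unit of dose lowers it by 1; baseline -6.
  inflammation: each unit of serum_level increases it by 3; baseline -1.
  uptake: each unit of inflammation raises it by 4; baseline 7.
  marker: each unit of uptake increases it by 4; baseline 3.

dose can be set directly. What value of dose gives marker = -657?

Substituting into the inflammation equation gives inflammation = -3*dose - 19.
Substituting into the uptake equation gives uptake = -12*dose - 69.
marker becomes -48*dose - 273.
Solve -48*dose - 273 = -657: dose = (-657 + 273) / -48 = 8.

dose = 8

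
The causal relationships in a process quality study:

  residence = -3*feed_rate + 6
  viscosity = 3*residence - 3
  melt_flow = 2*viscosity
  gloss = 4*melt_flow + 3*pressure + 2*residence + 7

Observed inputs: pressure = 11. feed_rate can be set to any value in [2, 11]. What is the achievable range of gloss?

-686 to 16

Substituting into the viscosity equation gives viscosity = -9*feed_rate + 15.
Substituting into the melt_flow equation gives melt_flow = -18*feed_rate + 30.
gloss becomes -78*feed_rate + 172.
Linear in feed_rate, so extremes are at the endpoints: feed_rate = 2 gives gloss = 16; feed_rate = 11 gives gloss = -686.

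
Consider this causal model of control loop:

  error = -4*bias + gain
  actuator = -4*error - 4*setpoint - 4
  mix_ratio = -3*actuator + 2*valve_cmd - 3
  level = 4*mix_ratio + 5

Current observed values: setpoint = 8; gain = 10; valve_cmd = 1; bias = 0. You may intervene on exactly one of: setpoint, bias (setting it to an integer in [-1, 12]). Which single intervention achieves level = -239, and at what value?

Intervening on setpoint: level = 48*setpoint + 529. Reaching -239 requires setpoint = -16, outside [-1, 12].
Intervening on bias: with other inputs at their observed values, level = -192*bias + 913. Solving for -239 gives bias = 6, within [-1, 12].

set bias = 6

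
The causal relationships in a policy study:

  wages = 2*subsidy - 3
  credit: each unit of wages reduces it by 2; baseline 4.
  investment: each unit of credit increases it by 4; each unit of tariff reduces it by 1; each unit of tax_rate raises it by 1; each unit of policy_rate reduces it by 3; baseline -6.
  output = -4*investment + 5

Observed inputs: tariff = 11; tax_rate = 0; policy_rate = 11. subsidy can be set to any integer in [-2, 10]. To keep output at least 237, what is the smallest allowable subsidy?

Substituting into the credit equation gives credit = -4*subsidy + 10.
Substituting into the investment equation gives investment = -16*subsidy - 10.
So output = 64*subsidy + 45.
Require 64*subsidy + 45 ≥ 237, so subsidy ≥ 3.
The smallest integer in [-2, 10] satisfying this is 3.

subsidy = 3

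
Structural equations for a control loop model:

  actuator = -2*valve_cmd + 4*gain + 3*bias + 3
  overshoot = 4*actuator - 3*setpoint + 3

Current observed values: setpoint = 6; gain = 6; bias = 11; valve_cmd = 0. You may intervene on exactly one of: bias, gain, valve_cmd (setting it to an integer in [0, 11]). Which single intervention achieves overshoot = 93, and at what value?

Intervening on bias: with other inputs at their observed values, overshoot = 12*bias + 93. Solving for 93 gives bias = 0, within [0, 11].
Intervening on gain: overshoot = 16*gain + 129. Reaching 93 requires gain = -9/4, not an integer.
Intervening on valve_cmd: overshoot = -8*valve_cmd + 225. Reaching 93 requires valve_cmd = 33/2, not an integer.

set bias = 0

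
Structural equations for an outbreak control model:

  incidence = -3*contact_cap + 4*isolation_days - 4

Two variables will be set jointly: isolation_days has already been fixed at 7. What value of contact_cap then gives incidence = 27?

contact_cap = -1

With isolation_days held at 7:
Substituting into the incidence equation gives incidence = -3*contact_cap + 24.
Solve -3*contact_cap + 24 = 27: contact_cap = (27 - 24) / -3 = -1.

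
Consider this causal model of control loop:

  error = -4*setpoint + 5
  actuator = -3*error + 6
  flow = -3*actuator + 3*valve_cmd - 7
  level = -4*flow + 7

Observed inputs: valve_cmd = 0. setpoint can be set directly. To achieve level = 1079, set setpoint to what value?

Substituting into the actuator equation gives actuator = 12*setpoint - 9.
So flow = -36*setpoint + 20.
Substituting into the level equation gives level = 144*setpoint - 73.
Solve 144*setpoint - 73 = 1079: setpoint = (1079 + 73) / 144 = 8.

setpoint = 8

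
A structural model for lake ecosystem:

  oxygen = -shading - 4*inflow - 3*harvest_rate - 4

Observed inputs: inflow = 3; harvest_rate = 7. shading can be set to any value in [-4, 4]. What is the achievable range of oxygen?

Substituting into the oxygen equation gives oxygen = -shading - 37.
Linear in shading, so extremes are at the endpoints: shading = -4 gives oxygen = -33; shading = 4 gives oxygen = -41.

-41 to -33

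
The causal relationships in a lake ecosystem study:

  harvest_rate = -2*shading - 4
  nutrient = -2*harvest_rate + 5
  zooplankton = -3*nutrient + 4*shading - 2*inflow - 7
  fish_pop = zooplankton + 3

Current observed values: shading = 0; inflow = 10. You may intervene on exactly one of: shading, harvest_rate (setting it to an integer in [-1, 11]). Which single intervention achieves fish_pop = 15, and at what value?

Intervening on shading: fish_pop = -8*shading - 63. Reaching 15 requires shading = -39/4, not an integer.
Intervening on harvest_rate: with other inputs at their observed values, fish_pop = 6*harvest_rate - 39. Solving for 15 gives harvest_rate = 9, within [-1, 11].

set harvest_rate = 9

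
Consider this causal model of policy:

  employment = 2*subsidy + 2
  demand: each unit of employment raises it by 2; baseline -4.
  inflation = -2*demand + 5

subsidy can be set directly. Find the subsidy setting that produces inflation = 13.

subsidy = -1

Substituting into the demand equation gives demand = 4*subsidy.
So inflation = -8*subsidy + 5.
Solve -8*subsidy + 5 = 13: subsidy = (13 - 5) / -8 = -1.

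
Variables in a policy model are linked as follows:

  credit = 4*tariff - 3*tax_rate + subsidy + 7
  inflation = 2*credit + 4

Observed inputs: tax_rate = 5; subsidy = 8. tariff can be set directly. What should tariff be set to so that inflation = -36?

Substituting into the credit equation gives credit = 4*tariff.
inflation becomes 8*tariff + 4.
Solve 8*tariff + 4 = -36: tariff = (-36 - 4) / 8 = -5.

tariff = -5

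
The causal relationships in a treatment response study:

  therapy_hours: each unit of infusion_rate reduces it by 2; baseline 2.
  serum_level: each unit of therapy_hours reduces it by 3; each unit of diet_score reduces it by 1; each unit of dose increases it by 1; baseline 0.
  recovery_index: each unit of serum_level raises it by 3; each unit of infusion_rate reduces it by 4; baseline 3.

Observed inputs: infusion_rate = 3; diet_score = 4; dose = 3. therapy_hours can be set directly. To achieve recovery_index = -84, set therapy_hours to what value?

therapy_hours = 8

Intervening on therapy_hours fixes its value directly, overriding its dependence on infusion_rate.
Substituting into the serum_level equation gives serum_level = -3*therapy_hours - 1.
Substituting into the recovery_index equation gives recovery_index = -9*therapy_hours - 12.
Solve -9*therapy_hours - 12 = -84: therapy_hours = (-84 + 12) / -9 = 8.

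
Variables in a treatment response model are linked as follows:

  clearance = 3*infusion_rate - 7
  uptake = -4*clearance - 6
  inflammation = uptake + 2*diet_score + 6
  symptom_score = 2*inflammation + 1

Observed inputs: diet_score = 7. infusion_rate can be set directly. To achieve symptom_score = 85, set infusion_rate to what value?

infusion_rate = 0

Substituting into the uptake equation gives uptake = -12*infusion_rate + 22.
Substituting into the inflammation equation gives inflammation = -12*infusion_rate + 42.
This gives symptom_score = -24*infusion_rate + 85.
Solve -24*infusion_rate + 85 = 85: infusion_rate = (85 - 85) / -24 = 0.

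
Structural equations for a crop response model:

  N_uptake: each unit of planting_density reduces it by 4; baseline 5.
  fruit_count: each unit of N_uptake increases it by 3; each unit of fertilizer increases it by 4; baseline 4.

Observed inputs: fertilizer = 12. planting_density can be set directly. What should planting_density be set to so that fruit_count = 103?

Substituting into the fruit_count equation gives fruit_count = -12*planting_density + 67.
Solve -12*planting_density + 67 = 103: planting_density = (103 - 67) / -12 = -3.

planting_density = -3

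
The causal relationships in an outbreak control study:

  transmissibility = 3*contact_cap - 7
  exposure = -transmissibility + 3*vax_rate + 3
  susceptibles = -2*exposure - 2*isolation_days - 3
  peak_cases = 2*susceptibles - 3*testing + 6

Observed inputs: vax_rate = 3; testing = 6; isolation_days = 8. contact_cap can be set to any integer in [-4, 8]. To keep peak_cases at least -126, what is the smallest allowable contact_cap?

contact_cap = 0

Substituting into the exposure equation gives exposure = -3*contact_cap + 19.
susceptibles becomes 6*contact_cap - 57.
peak_cases becomes 12*contact_cap - 126.
Require 12*contact_cap - 126 ≥ -126, so contact_cap ≥ 0.
The smallest integer in [-4, 8] satisfying this is 0.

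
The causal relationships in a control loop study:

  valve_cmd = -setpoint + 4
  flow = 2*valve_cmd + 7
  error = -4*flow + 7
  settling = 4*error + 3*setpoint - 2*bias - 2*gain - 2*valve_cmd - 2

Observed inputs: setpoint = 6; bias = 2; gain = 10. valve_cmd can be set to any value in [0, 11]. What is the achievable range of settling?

-466 to -92

Intervening on valve_cmd fixes its value directly, overriding its dependence on setpoint.
Substituting into the error equation gives error = -8*valve_cmd - 21.
Substituting into the settling equation gives settling = -34*valve_cmd - 92.
Linear in valve_cmd, so extremes are at the endpoints: valve_cmd = 0 gives settling = -92; valve_cmd = 11 gives settling = -466.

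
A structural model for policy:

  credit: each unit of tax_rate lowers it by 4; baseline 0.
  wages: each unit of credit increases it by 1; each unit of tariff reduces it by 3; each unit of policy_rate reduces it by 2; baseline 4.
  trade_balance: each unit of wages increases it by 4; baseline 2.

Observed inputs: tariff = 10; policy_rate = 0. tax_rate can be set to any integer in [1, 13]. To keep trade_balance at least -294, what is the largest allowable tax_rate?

Substituting into the wages equation gives wages = -4*tax_rate - 26.
So trade_balance = -16*tax_rate - 102.
Require -16*tax_rate - 102 ≥ -294, so tax_rate ≤ 12.
The largest integer in [1, 13] satisfying this is 12.

tax_rate = 12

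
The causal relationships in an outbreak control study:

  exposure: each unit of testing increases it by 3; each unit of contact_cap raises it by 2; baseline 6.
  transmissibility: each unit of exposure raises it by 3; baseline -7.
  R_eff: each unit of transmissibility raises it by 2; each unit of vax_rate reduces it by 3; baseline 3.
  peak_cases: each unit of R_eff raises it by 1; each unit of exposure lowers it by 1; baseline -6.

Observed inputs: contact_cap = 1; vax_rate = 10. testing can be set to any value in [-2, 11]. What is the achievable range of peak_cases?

Substituting into the exposure equation gives exposure = 3*testing + 8.
Substituting into the transmissibility equation gives transmissibility = 9*testing + 17.
Substituting into the R_eff equation gives R_eff = 18*testing + 7.
Substituting into the peak_cases equation gives peak_cases = 15*testing - 7.
Linear in testing, so extremes are at the endpoints: testing = -2 gives peak_cases = -37; testing = 11 gives peak_cases = 158.

-37 to 158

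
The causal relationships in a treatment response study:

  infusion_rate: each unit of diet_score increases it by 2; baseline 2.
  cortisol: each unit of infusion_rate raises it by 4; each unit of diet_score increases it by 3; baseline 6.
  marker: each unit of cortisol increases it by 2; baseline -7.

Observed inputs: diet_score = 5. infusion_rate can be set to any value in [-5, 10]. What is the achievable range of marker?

Intervening on infusion_rate fixes its value directly, overriding its dependence on diet_score.
Substituting into the cortisol equation gives cortisol = 4*infusion_rate + 21.
Substituting into the marker equation gives marker = 8*infusion_rate + 35.
Linear in infusion_rate, so extremes are at the endpoints: infusion_rate = -5 gives marker = -5; infusion_rate = 10 gives marker = 115.

-5 to 115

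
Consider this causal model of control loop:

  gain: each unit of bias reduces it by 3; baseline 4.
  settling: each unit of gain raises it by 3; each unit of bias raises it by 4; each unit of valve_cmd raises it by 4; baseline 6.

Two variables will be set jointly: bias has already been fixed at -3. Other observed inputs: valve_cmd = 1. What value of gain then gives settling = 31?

gain = 11

With bias held at -3:
Intervening on gain fixes its value directly, overriding its dependence on bias.
Substituting into the settling equation gives settling = 3*gain - 2.
Solve 3*gain - 2 = 31: gain = (31 + 2) / 3 = 11.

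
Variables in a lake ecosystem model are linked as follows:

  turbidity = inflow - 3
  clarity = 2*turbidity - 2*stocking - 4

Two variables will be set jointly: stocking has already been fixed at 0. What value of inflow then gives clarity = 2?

With stocking held at 0:
Substituting into the clarity equation gives clarity = 2*inflow - 10.
Solve 2*inflow - 10 = 2: inflow = (2 + 10) / 2 = 6.

inflow = 6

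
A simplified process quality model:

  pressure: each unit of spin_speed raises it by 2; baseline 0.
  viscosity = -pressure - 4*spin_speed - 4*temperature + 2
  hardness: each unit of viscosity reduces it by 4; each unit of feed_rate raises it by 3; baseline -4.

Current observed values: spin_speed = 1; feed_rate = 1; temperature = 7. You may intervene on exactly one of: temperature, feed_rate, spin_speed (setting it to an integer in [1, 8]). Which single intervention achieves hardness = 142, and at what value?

Intervening on temperature: hardness = 16*temperature + 15. Reaching 142 requires temperature = 127/16, not an integer.
Intervening on feed_rate: with other inputs at their observed values, hardness = 3*feed_rate + 124. Solving for 142 gives feed_rate = 6, within [1, 8].
Intervening on spin_speed: hardness = 24*spin_speed + 103. Reaching 142 requires spin_speed = 13/8, not an integer.

set feed_rate = 6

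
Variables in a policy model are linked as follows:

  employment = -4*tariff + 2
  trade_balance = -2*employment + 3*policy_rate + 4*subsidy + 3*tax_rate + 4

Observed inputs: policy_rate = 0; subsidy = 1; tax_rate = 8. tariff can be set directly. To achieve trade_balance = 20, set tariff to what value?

tariff = -1

Substituting into the trade_balance equation gives trade_balance = 8*tariff + 28.
Solve 8*tariff + 28 = 20: tariff = (20 - 28) / 8 = -1.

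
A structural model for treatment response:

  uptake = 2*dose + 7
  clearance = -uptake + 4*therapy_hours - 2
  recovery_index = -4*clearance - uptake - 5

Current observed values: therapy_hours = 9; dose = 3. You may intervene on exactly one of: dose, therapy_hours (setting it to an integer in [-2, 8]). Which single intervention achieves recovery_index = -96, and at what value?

Intervening on dose: with other inputs at their observed values, recovery_index = 6*dose - 120. Solving for -96 gives dose = 4, within [-2, 8].
Intervening on therapy_hours: recovery_index = -16*therapy_hours + 42. Reaching -96 requires therapy_hours = 69/8, not an integer.

set dose = 4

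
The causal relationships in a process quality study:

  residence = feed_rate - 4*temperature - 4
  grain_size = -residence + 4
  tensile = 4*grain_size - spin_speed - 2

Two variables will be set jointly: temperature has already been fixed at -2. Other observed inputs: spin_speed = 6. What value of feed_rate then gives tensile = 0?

With temperature held at -2:
Substituting into the residence equation gives residence = feed_rate + 4.
Substituting into the grain_size equation gives grain_size = -feed_rate.
So tensile = -4*feed_rate - 8.
Solve -4*feed_rate - 8 = 0: feed_rate = (0 + 8) / -4 = -2.

feed_rate = -2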